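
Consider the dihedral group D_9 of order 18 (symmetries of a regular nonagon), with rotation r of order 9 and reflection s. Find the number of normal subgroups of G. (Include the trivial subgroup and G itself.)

4

G has 16 subgroups. Checking conjugation-invariance by order — order 1: 1/1 normal; order 2: 0/9 normal; order 3: 1/1 normal; order 6: 0/3 normal; order 9: 1/1 normal; order 18: 1/1 normal.
Total normal subgroups: 4.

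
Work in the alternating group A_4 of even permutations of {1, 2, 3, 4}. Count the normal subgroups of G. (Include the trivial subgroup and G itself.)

G has 10 subgroups. Checking conjugation-invariance by order — order 1: 1/1 normal; order 2: 0/3 normal; order 3: 0/4 normal; order 4: 1/1 normal; order 12: 1/1 normal.
Total normal subgroups: 3.

3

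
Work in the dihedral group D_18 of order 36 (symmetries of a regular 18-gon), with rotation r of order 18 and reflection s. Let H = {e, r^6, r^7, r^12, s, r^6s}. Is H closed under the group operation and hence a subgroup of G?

r^7 ∈ H but its inverse r^11 ∉ H, so H is not a subgroup.

No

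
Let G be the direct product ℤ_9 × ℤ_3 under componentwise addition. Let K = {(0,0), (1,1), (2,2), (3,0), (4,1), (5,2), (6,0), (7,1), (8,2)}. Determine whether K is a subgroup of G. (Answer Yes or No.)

|K| = 9 divides |G| = 27, consistent with Lagrange.
K contains the identity, every element's inverse is in K, and K is closed under +: it is a subgroup.
In fact K = ⟨(7,1)⟩.

Yes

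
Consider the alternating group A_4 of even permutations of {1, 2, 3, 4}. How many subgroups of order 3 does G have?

|G| = 12 and 3 | 12, so subgroups of order 3 are possible by Lagrange.
The subgroups of order 3 are: {e, (1 2 3), (1 3 2)}; {e, (1 2 4), (1 4 2)}; {e, (1 3 4), (1 4 3)}; {e, (2 3 4), (2 4 3)}.
So G has 4 subgroups of order 3.

4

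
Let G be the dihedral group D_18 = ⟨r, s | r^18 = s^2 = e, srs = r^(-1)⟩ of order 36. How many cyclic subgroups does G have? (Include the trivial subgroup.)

Group the elements of G by the cyclic subgroup they generate; each cyclic subgroup of order d accounts for φ(d) elements.
Cyclic subgroups by order — order 1: 1; order 2: 19; order 3: 1; order 6: 1; order 9: 1; order 18: 1.
Total: 24.

24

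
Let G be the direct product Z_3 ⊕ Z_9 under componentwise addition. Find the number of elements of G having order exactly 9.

18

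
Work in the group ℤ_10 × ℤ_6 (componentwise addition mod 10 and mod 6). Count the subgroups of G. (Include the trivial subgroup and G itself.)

20

|G| = 60, so by Lagrange every subgroup order divides 60. Divisors: 1, 2, 3, 4, 5, 6, 10, 12, 15, 20, 30, 60.
Subgroups by order — order 1: 1; order 2: 3; order 3: 1; order 4: 1; order 5: 1; order 6: 3; order 10: 3; order 12: 1; order 15: 1; order 20: 1; order 30: 3; order 60: 1.
Total: 1 + 3 + 1 + 1 + 1 + 3 + 3 + 1 + 1 + 1 + 3 + 1 = 20.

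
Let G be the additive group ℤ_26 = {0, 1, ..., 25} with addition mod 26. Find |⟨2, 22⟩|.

13

|⟨2⟩| = 13 and |⟨22⟩| = 13, so |H| is a multiple of lcm(13, 13) = 13 and divides |G| = 26.
Closing under the operation: H = {0, 2, 4, 6, 8, 10, 12, 14, 16, 18, 20, 22, 24}, so |H| = 13.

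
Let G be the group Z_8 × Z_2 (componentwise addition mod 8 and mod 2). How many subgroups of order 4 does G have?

|G| = 16 and 4 | 16, so subgroups of order 4 are possible by Lagrange.
The subgroups of order 4 are: {(0,0), (0,1), (4,0), (4,1)}; {(0,0), (2,0), (4,0), (6,0)}; {(0,0), (2,1), (4,0), (6,1)}.
So G has 3 subgroups of order 4.

3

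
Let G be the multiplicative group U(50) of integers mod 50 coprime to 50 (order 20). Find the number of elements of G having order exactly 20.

The elements of order 20 are: 3, 13, 17, 23, 27, 33, 37, 47.
That's 8.

8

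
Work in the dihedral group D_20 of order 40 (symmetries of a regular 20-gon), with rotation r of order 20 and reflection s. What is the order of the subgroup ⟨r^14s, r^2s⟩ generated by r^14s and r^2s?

|⟨r^14s⟩| = 2 and |⟨r^2s⟩| = 2, so |H| is a multiple of lcm(2, 2) = 2 and divides |G| = 40.
Closing under the operation: H = {e, r^4, r^8, r^12, r^16, r^2s, r^6s, r^10s, r^14s, r^18s}, so |H| = 10.

10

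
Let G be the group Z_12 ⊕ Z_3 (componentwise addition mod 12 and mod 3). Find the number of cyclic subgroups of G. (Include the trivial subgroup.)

15

Group the elements of G by the cyclic subgroup they generate; each cyclic subgroup of order d accounts for φ(d) elements.
Cyclic subgroups by order — order 1: 1; order 2: 1; order 3: 4; order 4: 1; order 6: 4; order 12: 4.
Total: 15.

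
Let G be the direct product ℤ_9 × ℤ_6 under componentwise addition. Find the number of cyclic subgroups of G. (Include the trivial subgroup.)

16

A cyclic subgroup of order d is generated by each of its φ(d) elements of order d, so the cyclic subgroups of order d number (#elements of order d)/φ(d).
Cyclic subgroups by order — order 1: 1; order 2: 1; order 3: 4; order 6: 4; order 9: 3; order 18: 3.
Total: 16.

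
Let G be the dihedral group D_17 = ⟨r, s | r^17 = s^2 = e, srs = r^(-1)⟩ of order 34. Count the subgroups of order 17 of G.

1

|G| = 34 and 17 | 34, so subgroups of order 17 are possible by Lagrange.
The subgroups of order 17 are: {e, r, r^2, r^3, r^4, r^5, r^6, r^7, r^8, r^9, r^10, r^11, r^12, r^13, r^14, r^15, r^16}.
So G has 1 subgroup of order 17.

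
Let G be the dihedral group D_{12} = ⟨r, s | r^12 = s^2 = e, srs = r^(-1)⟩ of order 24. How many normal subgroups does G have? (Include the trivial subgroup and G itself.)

G has 34 subgroups. Checking conjugation-invariance by order — order 1: 1/1 normal; order 2: 1/13 normal; order 3: 1/1 normal; order 4: 1/7 normal; order 6: 1/5 normal; order 8: 0/3 normal; order 12: 3/3 normal; order 24: 1/1 normal.
Total normal subgroups: 9.

9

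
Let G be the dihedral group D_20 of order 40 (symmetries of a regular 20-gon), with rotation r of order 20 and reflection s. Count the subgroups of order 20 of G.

3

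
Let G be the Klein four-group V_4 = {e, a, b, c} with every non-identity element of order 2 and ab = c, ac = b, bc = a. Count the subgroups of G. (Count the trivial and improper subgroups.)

5

|G| = 4, so by Lagrange every subgroup order divides 4. Divisors: 1, 2, 4.
Subgroups by order — order 1: 1; order 2: 3; order 4: 1.
Total: 1 + 3 + 1 = 5.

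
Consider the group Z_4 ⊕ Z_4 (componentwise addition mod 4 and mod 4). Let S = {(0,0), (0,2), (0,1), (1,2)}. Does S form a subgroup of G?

(0,1) ∈ S but its inverse (0,3) ∉ S, so S is not a subgroup.

No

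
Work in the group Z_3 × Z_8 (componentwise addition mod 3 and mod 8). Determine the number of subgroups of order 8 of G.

1

|G| = 24 and 8 | 24, so subgroups of order 8 are possible by Lagrange.
The subgroups of order 8 are: {(0,0), (0,1), (0,2), (0,3), (0,4), (0,5), (0,6), (0,7)}.
So G has 1 subgroup of order 8.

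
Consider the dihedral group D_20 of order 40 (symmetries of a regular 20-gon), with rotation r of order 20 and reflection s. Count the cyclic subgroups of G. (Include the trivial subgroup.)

26

Group the elements of G by the cyclic subgroup they generate; each cyclic subgroup of order d accounts for φ(d) elements.
Cyclic subgroups by order — order 1: 1; order 2: 21; order 4: 1; order 5: 1; order 10: 1; order 20: 1.
Total: 26.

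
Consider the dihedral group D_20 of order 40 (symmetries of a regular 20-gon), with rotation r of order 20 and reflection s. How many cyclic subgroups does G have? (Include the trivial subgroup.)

26

Group the elements of G by the cyclic subgroup they generate; each cyclic subgroup of order d accounts for φ(d) elements.
Cyclic subgroups by order — order 1: 1; order 2: 21; order 4: 1; order 5: 1; order 10: 1; order 20: 1.
Total: 26.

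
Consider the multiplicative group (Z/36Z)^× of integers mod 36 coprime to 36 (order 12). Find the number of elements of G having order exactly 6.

6

The elements of order 6 are: 5, 7, 11, 23, 29, 31.
That's 6.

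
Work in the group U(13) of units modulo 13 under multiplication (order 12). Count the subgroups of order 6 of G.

|G| = 12 and 6 | 12, so subgroups of order 6 are possible by Lagrange.
The subgroups of order 6 are: {1, 3, 4, 9, 10, 12}.
So G has 1 subgroup of order 6.

1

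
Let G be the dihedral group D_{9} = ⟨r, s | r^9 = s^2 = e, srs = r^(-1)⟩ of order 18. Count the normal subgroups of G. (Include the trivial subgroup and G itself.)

4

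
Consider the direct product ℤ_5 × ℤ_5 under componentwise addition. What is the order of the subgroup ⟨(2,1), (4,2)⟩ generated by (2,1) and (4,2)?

5

|⟨(2,1)⟩| = 5 and |⟨(4,2)⟩| = 5, so |H| is a multiple of lcm(5, 5) = 5 and divides |G| = 25.
Closing under the operation: H = {(0,0), (1,3), (2,1), (3,4), (4,2)}, so |H| = 5.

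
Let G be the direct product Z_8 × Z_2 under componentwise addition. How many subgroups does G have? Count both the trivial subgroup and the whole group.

|G| = 16, so by Lagrange every subgroup order divides 16. Divisors: 1, 2, 4, 8, 16.
Subgroups by order — order 1: 1; order 2: 3; order 4: 3; order 8: 3; order 16: 1.
Total: 1 + 3 + 3 + 3 + 1 = 11.

11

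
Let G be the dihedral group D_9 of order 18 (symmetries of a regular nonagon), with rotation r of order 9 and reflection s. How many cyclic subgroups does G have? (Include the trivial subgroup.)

12

Each element a generates a cyclic subgroup ⟨a⟩; distinct elements may generate the same one (a cyclic group of order d has φ(d) generators).
Cyclic subgroups by order — order 1: 1; order 2: 9; order 3: 1; order 9: 1.
Total: 12.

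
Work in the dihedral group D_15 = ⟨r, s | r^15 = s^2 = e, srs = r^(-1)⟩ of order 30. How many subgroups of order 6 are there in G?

|G| = 30 and 6 | 30, so subgroups of order 6 are possible by Lagrange.
The subgroups of order 6 are: {e, r^5, r^10, s, r^5s, r^10s}; {e, r^5, r^10, rs, r^6s, r^11s}; {e, r^5, r^10, r^2s, r^7s, r^12s}; {e, r^5, r^10, r^3s, r^8s, r^13s}; … (5 in all).
So G has 5 subgroups of order 6.

5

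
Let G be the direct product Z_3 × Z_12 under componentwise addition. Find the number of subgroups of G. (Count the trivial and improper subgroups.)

18

|G| = 36, so by Lagrange every subgroup order divides 36. Divisors: 1, 2, 3, 4, 6, 9, 12, 18, 36.
Subgroups by order — order 1: 1; order 2: 1; order 3: 4; order 4: 1; order 6: 4; order 9: 1; order 12: 4; order 18: 1; order 36: 1.
Total: 1 + 1 + 4 + 1 + 4 + 1 + 4 + 1 + 1 = 18.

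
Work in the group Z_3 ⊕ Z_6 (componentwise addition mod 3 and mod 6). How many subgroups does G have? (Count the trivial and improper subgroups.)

12

|G| = 18, so by Lagrange every subgroup order divides 18. Divisors: 1, 2, 3, 6, 9, 18.
Subgroups by order — order 1: 1; order 2: 1; order 3: 4; order 6: 4; order 9: 1; order 18: 1.
Total: 1 + 1 + 4 + 4 + 1 + 1 = 12.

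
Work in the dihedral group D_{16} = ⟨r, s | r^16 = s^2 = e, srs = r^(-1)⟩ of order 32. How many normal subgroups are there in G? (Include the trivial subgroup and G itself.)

G has 36 subgroups. Checking conjugation-invariance by order — order 1: 1/1 normal; order 2: 1/17 normal; order 4: 1/9 normal; order 8: 1/5 normal; order 16: 3/3 normal; order 32: 1/1 normal.
Total normal subgroups: 8.

8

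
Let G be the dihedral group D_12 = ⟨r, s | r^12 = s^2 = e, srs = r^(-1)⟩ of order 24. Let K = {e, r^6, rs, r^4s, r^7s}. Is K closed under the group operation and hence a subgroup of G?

No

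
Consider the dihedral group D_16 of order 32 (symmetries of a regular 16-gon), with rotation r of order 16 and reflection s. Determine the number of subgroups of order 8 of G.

5

|G| = 32 and 8 | 32, so subgroups of order 8 are possible by Lagrange.
The subgroups of order 8 are: {e, r^2, r^4, r^6, r^8, r^10, r^12, r^14}; {e, r^4, r^8, r^12, r^2s, r^6s, r^10s, r^14s}; {e, r^4, r^8, r^12, r^3s, r^7s, r^11s, r^15s}; {e, r^4, r^8, r^12, s, r^4s, r^8s, r^12s}; … (5 in all).
So G has 5 subgroups of order 8.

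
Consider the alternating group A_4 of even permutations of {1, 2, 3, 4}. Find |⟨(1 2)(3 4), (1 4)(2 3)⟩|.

|⟨(1 2)(3 4)⟩| = 2 and |⟨(1 4)(2 3)⟩| = 2, so |H| is a multiple of lcm(2, 2) = 2 and divides |G| = 12.
Closing under the operation: H = {e, (1 2)(3 4), (1 3)(2 4), (1 4)(2 3)}, so |H| = 4.

4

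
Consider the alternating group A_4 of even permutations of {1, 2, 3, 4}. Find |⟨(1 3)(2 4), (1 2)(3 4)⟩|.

|⟨(1 3)(2 4)⟩| = 2 and |⟨(1 2)(3 4)⟩| = 2, so |H| is a multiple of lcm(2, 2) = 2 and divides |G| = 12.
Closing under the operation: H = {e, (1 2)(3 4), (1 3)(2 4), (1 4)(2 3)}, so |H| = 4.

4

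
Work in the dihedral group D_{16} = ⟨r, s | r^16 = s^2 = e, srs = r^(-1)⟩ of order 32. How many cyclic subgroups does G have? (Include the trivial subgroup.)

21

Group the elements of G by the cyclic subgroup they generate; each cyclic subgroup of order d accounts for φ(d) elements.
Cyclic subgroups by order — order 1: 1; order 2: 17; order 4: 1; order 8: 1; order 16: 1.
Total: 21.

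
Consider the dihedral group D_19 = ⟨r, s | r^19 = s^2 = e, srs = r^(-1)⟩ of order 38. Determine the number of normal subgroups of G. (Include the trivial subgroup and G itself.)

G has 22 subgroups. Checking conjugation-invariance by order — order 1: 1/1 normal; order 2: 0/19 normal; order 19: 1/1 normal; order 38: 1/1 normal.
Total normal subgroups: 3.

3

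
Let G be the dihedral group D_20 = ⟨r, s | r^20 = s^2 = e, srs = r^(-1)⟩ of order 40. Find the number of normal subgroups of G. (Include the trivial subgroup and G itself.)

G has 48 subgroups. Checking conjugation-invariance by order — order 1: 1/1 normal; order 2: 1/21 normal; order 4: 1/11 normal; order 5: 1/1 normal; order 8: 0/5 normal; order 10: 1/5 normal; order 20: 3/3 normal; order 40: 1/1 normal.
Total normal subgroups: 9.

9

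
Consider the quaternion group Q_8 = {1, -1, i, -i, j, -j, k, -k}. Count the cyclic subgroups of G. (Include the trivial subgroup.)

5

A cyclic subgroup of order d is generated by each of its φ(d) elements of order d, so the cyclic subgroups of order d number (#elements of order d)/φ(d).
Cyclic subgroups by order — order 1: 1; order 2: 1; order 4: 3.
Total: 5.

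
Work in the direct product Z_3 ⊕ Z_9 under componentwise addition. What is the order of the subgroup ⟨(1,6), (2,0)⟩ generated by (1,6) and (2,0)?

9

|⟨(1,6)⟩| = 3 and |⟨(2,0)⟩| = 3, so |H| is a multiple of lcm(3, 3) = 3 and divides |G| = 27.
Closing under the operation: H = {(0,0), (0,3), (0,6), (1,0), (1,3), (1,6), (2,0), (2,3), (2,6)}, so |H| = 9.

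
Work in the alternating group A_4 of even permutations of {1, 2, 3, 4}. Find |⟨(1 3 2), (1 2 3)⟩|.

3

|⟨(1 3 2)⟩| = 3 and |⟨(1 2 3)⟩| = 3, so |H| is a multiple of lcm(3, 3) = 3 and divides |G| = 12.
Closing under the operation: H = {e, (1 2 3), (1 3 2)}, so |H| = 3.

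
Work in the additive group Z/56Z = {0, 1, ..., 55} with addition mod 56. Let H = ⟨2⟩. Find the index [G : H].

2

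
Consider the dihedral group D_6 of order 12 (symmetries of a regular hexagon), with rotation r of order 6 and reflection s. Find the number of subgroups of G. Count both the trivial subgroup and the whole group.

|G| = 12, so by Lagrange every subgroup order divides 12. Divisors: 1, 2, 3, 4, 6, 12.
Subgroups by order — order 1: 1; order 2: 7; order 3: 1; order 4: 3; order 6: 3; order 12: 1.
Total: 1 + 7 + 1 + 3 + 3 + 1 = 16.

16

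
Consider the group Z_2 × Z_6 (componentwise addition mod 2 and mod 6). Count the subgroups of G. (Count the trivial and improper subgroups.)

|G| = 12, so by Lagrange every subgroup order divides 12. Divisors: 1, 2, 3, 4, 6, 12.
Subgroups by order — order 1: 1; order 2: 3; order 3: 1; order 4: 1; order 6: 3; order 12: 1.
Total: 1 + 3 + 1 + 1 + 3 + 1 = 10.

10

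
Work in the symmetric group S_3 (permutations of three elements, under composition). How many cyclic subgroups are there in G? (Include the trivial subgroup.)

5

Group the elements of G by the cyclic subgroup they generate; each cyclic subgroup of order d accounts for φ(d) elements.
Cyclic subgroups by order — order 1: 1; order 2: 3; order 3: 1.
Total: 5.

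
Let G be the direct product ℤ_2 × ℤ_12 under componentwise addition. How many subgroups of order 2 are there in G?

3

|G| = 24 and 2 | 24, so subgroups of order 2 are possible by Lagrange.
The subgroups of order 2 are: {(0,0), (0,6)}; {(0,0), (1,0)}; {(0,0), (1,6)}.
So G has 3 subgroups of order 2.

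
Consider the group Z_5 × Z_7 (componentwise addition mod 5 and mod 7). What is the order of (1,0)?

5

The order of (1,0) in Z_5 × Z_7 is lcm(ord(1) in Z_5, ord(0) in Z_7).
ord(1) = 5 and ord(0) = 1, so |⟨(1,0)⟩| = lcm(5, 1) = 5.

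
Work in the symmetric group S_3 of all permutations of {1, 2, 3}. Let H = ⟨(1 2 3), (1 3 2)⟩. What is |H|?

|⟨(1 2 3)⟩| = 3 and |⟨(1 3 2)⟩| = 3, so |H| is a multiple of lcm(3, 3) = 3 and divides |G| = 6.
Closing under the operation: H = {e, (1 2 3), (1 3 2)}, so |H| = 3.

3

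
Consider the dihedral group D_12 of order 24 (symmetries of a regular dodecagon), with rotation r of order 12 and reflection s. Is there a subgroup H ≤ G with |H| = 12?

Yes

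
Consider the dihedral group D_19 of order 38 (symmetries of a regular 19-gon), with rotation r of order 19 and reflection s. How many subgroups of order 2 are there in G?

|G| = 38 and 2 | 38, so subgroups of order 2 are possible by Lagrange.
The subgroups of order 2 are: {e, r^10s}; {e, r^11s}; {e, r^12s}; {e, r^13s}; … (19 in all).
So G has 19 subgroups of order 2.

19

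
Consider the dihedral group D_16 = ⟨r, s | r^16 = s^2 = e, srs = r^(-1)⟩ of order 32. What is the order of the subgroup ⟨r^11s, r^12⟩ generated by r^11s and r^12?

|⟨r^11s⟩| = 2 and |⟨r^12⟩| = 4, so |H| is a multiple of lcm(2, 4) = 4 and divides |G| = 32.
Closing under the operation: H = {e, r^4, r^8, r^12, r^3s, r^7s, r^11s, r^15s}, so |H| = 8.

8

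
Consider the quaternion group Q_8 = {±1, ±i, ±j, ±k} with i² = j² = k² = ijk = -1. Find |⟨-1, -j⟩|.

4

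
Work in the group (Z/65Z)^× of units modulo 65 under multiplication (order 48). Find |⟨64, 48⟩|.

|⟨64⟩| = 2 and |⟨48⟩| = 12, so |H| is a multiple of lcm(2, 12) = 12 and divides |G| = 48.
Closing under the operation: H = {1, 3, 4, 9, 12, 14, 16, 17, 22, 23, 27, 29, 36, 38, 42, 43, 48, 49, 51, 53, 56, 61, 62, 64}, so |H| = 24.

24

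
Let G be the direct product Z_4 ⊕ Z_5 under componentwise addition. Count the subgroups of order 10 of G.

1

|G| = 20 and 10 | 20, so subgroups of order 10 are possible by Lagrange.
The subgroups of order 10 are: {(0,0), (0,1), (0,2), (0,3), (0,4), (2,0), (2,1), (2,2), (2,3), (2,4)}.
So G has 1 subgroup of order 10.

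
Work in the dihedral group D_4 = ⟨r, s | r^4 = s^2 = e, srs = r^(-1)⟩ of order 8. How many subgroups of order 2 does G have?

|G| = 8 and 2 | 8, so subgroups of order 2 are possible by Lagrange.
The subgroups of order 2 are: {e, r^2}; {e, r^2s}; {e, r^3s}; {e, rs}; … (5 in all).
So G has 5 subgroups of order 2.

5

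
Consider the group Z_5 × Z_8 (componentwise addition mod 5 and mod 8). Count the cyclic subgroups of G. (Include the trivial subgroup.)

8

A cyclic subgroup of order d is generated by each of its φ(d) elements of order d, so the cyclic subgroups of order d number (#elements of order d)/φ(d).
Cyclic subgroups by order — order 1: 1; order 2: 1; order 4: 1; order 5: 1; order 8: 1; order 10: 1; order 20: 1; order 40: 1.
Total: 8.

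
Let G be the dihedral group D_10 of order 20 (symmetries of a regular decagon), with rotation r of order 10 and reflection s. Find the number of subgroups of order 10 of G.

3

|G| = 20 and 10 | 20, so subgroups of order 10 are possible by Lagrange.
The subgroups of order 10 are: {e, r, r^2, r^3, r^4, r^5, r^6, r^7, r^8, r^9}; {e, r^2, r^4, r^6, r^8, s, r^2s, r^4s, r^6s, r^8s}; {e, r^2, r^4, r^6, r^8, rs, r^3s, r^5s, r^7s, r^9s}.
So G has 3 subgroups of order 10.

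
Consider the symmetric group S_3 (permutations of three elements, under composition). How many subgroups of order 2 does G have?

|G| = 6 and 2 | 6, so subgroups of order 2 are possible by Lagrange.
The subgroups of order 2 are: {e, (1 2)}; {e, (1 3)}; {e, (2 3)}.
So G has 3 subgroups of order 2.

3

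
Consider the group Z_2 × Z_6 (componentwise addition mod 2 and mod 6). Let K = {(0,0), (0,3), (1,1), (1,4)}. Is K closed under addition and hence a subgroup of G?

(1,1) ∈ K but its inverse (1,5) ∉ K, so K is not a subgroup.

No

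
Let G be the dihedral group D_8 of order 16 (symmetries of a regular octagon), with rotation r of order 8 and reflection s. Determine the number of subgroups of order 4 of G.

5

|G| = 16 and 4 | 16, so subgroups of order 4 are possible by Lagrange.
The subgroups of order 4 are: {e, r^2, r^4, r^6}; {e, r^4, r^2s, r^6s}; {e, r^4, r^3s, r^7s}; {e, r^4, s, r^4s}; … (5 in all).
So G has 5 subgroups of order 4.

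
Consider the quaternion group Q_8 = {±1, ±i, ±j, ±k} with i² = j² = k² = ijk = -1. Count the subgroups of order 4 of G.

|G| = 8 and 4 | 8, so subgroups of order 4 are possible by Lagrange.
The subgroups of order 4 are: {1, -1, i, -i}; {1, -1, j, -j}; {1, -1, k, -k}.
So G has 3 subgroups of order 4.

3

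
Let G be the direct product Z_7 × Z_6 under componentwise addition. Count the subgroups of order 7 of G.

1

|G| = 42 and 7 | 42, so subgroups of order 7 are possible by Lagrange.
The subgroups of order 7 are: {(0,0), (1,0), (2,0), (3,0), (4,0), (5,0), (6,0)}.
So G has 1 subgroup of order 7.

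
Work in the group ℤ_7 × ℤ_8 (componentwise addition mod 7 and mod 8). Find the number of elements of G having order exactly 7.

An element (a,b) has order lcm(ord(a), ord(b)); count pairs with lcm equal to 7.
Enumerating gives 6 such elements.

6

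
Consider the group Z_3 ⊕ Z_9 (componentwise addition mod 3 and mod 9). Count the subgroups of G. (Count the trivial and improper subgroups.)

|G| = 27, so by Lagrange every subgroup order divides 27. Divisors: 1, 3, 9, 27.
Subgroups by order — order 1: 1; order 3: 4; order 9: 4; order 27: 1.
Total: 1 + 4 + 4 + 1 = 10.

10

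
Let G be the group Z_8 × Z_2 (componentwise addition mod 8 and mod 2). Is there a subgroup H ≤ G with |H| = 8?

8 | 16. A subgroup of order 8 is {(0,0), (0,1), (2,0), (2,1), (4,0), (4,1), (6,0), (6,1)}.

Yes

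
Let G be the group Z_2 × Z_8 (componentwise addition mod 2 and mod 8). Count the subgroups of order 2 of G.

3

|G| = 16 and 2 | 16, so subgroups of order 2 are possible by Lagrange.
The subgroups of order 2 are: {(0,0), (0,4)}; {(0,0), (1,0)}; {(0,0), (1,4)}.
So G has 3 subgroups of order 2.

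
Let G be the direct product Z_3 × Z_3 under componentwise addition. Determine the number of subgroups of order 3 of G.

|G| = 9 and 3 | 9, so subgroups of order 3 are possible by Lagrange.
The subgroups of order 3 are: {(0,0), (0,1), (0,2)}; {(0,0), (1,0), (2,0)}; {(0,0), (1,1), (2,2)}; {(0,0), (1,2), (2,1)}.
So G has 4 subgroups of order 3.

4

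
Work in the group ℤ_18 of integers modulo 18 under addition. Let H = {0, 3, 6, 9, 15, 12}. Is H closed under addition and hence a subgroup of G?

Yes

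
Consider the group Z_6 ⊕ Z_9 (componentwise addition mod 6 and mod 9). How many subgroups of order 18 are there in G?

4

|G| = 54 and 18 | 54, so subgroups of order 18 are possible by Lagrange.
The subgroups of order 18 are: {(0,0), (0,1), (0,2), (0,3), (0,4), (0,5), (0,6), (0,7), (0,8), (3,0), (3,1), (3,2), (3,3), (3,4), (3,5), (3,6), (3,7), (3,8)}; {(0,0), (0,3), (0,6), (1,0), (1,3), (1,6), (2,0), (2,3), (2,6), (3,0), (3,3), (3,6), (4,0), (4,3), (4,6), (5,0), (5,3), (5,6)}; {(0,0), (0,3), (0,6), (1,1), (1,4), (1,7), (2,2), (2,5), (2,8), (3,0), (3,3), (3,6), (4,1), (4,4), (4,7), (5,2), (5,5), (5,8)}; {(0,0), (0,3), (0,6), (1,2), (1,5), (1,8), (2,1), (2,4), (2,7), (3,0), (3,3), (3,6), (4,2), (4,5), (4,8), (5,1), (5,4), (5,7)}.
So G has 4 subgroups of order 18.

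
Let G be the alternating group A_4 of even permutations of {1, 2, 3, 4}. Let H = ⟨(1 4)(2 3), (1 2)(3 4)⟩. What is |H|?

4

|⟨(1 4)(2 3)⟩| = 2 and |⟨(1 2)(3 4)⟩| = 2, so |H| is a multiple of lcm(2, 2) = 2 and divides |G| = 12.
Closing under the operation: H = {e, (1 2)(3 4), (1 3)(2 4), (1 4)(2 3)}, so |H| = 4.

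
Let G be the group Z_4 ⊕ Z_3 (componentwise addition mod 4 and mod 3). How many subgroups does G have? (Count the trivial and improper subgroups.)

6

|G| = 12, so by Lagrange every subgroup order divides 12. Divisors: 1, 2, 3, 4, 6, 12.
Subgroups by order — order 1: 1; order 2: 1; order 3: 1; order 4: 1; order 6: 1; order 12: 1.
Total: 1 + 1 + 1 + 1 + 1 + 1 = 6.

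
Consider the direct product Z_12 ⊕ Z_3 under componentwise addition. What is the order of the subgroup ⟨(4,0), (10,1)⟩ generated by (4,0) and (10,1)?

|⟨(4,0)⟩| = 3 and |⟨(10,1)⟩| = 6, so |H| is a multiple of lcm(3, 6) = 6 and divides |G| = 36.
Closing under the operation: H = {(0,0), (0,1), (0,2), (2,0), (2,1), (2,2), (4,0), (4,1), (4,2), (6,0), (6,1), (6,2), (8,0), (8,1), (8,2), (10,0), (10,1), (10,2)}, so |H| = 18.

18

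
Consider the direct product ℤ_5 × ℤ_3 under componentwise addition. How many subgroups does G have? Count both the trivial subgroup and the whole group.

4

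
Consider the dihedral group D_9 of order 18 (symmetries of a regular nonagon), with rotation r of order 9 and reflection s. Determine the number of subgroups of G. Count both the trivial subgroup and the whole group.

16

|G| = 18, so by Lagrange every subgroup order divides 18. Divisors: 1, 2, 3, 6, 9, 18.
Subgroups by order — order 1: 1; order 2: 9; order 3: 1; order 6: 3; order 9: 1; order 18: 1.
Total: 1 + 9 + 1 + 3 + 1 + 1 = 16.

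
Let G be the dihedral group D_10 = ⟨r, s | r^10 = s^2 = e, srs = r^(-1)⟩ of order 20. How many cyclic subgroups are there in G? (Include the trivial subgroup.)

14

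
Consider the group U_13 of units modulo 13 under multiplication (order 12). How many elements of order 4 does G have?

2

The elements of order 4 are: 5, 8.
That's 2.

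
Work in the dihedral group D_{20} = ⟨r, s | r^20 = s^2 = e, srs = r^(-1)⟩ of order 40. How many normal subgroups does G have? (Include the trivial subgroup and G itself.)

9

G has 48 subgroups. Checking conjugation-invariance by order — order 1: 1/1 normal; order 2: 1/21 normal; order 4: 1/11 normal; order 5: 1/1 normal; order 8: 0/5 normal; order 10: 1/5 normal; order 20: 3/3 normal; order 40: 1/1 normal.
Total normal subgroups: 9.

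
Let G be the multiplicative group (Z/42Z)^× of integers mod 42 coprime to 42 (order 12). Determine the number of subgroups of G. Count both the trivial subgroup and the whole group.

10

|G| = 12, so by Lagrange every subgroup order divides 12. Divisors: 1, 2, 3, 4, 6, 12.
Subgroups by order — order 1: 1; order 2: 3; order 3: 1; order 4: 1; order 6: 3; order 12: 1.
Total: 1 + 3 + 1 + 1 + 3 + 1 = 10.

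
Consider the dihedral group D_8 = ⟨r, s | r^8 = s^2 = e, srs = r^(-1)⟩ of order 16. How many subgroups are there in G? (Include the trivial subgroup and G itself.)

|G| = 16, so by Lagrange every subgroup order divides 16. Divisors: 1, 2, 4, 8, 16.
Subgroups by order — order 1: 1; order 2: 9; order 4: 5; order 8: 3; order 16: 1.
Total: 1 + 9 + 5 + 3 + 1 = 19.

19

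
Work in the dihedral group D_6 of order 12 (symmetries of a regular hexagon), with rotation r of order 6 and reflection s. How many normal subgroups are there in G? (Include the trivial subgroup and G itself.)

G has 16 subgroups. Checking conjugation-invariance by order — order 1: 1/1 normal; order 2: 1/7 normal; order 3: 1/1 normal; order 4: 0/3 normal; order 6: 3/3 normal; order 12: 1/1 normal.
Total normal subgroups: 7.

7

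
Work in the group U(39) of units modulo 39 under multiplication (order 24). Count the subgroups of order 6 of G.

|G| = 24 and 6 | 24, so subgroups of order 6 are possible by Lagrange.
The subgroups of order 6 are: {1, 4, 10, 16, 22, 25}; {1, 14, 16, 22, 29, 35}; {1, 16, 17, 22, 23, 38}.
So G has 3 subgroups of order 6.

3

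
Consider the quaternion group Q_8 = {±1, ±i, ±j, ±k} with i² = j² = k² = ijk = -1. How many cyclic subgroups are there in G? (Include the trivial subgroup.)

5

Each element a generates a cyclic subgroup ⟨a⟩; distinct elements may generate the same one (a cyclic group of order d has φ(d) generators).
Cyclic subgroups by order — order 1: 1; order 2: 1; order 4: 3.
Total: 5.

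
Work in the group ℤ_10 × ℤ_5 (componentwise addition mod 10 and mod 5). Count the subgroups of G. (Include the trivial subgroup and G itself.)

16

|G| = 50, so by Lagrange every subgroup order divides 50. Divisors: 1, 2, 5, 10, 25, 50.
Subgroups by order — order 1: 1; order 2: 1; order 5: 6; order 10: 6; order 25: 1; order 50: 1.
Total: 1 + 1 + 6 + 6 + 1 + 1 = 16.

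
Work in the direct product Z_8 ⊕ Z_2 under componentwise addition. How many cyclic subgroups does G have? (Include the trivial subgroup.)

8

A cyclic subgroup of order d is generated by each of its φ(d) elements of order d, so the cyclic subgroups of order d number (#elements of order d)/φ(d).
Cyclic subgroups by order — order 1: 1; order 2: 3; order 4: 2; order 8: 2.
Total: 8.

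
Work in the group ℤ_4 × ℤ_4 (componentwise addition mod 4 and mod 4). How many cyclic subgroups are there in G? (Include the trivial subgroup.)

A cyclic subgroup of order d is generated by each of its φ(d) elements of order d, so the cyclic subgroups of order d number (#elements of order d)/φ(d).
Cyclic subgroups by order — order 1: 1; order 2: 3; order 4: 6.
Total: 10.

10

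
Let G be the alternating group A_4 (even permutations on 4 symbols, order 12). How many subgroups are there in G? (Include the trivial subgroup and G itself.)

10

|G| = 12, so by Lagrange every subgroup order divides 12. Divisors: 1, 2, 3, 4, 6, 12.
Subgroups by order — order 1: 1; order 2: 3; order 3: 4; order 4: 1; order 6: 0; order 12: 1.
Total: 1 + 3 + 4 + 1 + 0 + 1 = 10.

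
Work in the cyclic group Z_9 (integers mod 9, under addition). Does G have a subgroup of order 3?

Yes

3 | 9. A subgroup of order 3 is {0, 3, 6}.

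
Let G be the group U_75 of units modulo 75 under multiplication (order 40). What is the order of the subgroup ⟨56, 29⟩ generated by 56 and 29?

20

|⟨56⟩| = 10 and |⟨29⟩| = 10, so |H| is a multiple of lcm(10, 10) = 10 and divides |G| = 40.
Closing under the operation: H = {1, 4, 11, 14, 16, 19, 26, 29, 31, 34, 41, 44, 46, 49, 56, 59, 61, 64, 71, 74}, so |H| = 20.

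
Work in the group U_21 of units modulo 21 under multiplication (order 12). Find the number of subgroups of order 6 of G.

|G| = 12 and 6 | 12, so subgroups of order 6 are possible by Lagrange.
The subgroups of order 6 are: {1, 4, 10, 13, 16, 19}; {1, 2, 4, 8, 11, 16}; {1, 4, 5, 16, 17, 20}.
So G has 3 subgroups of order 6.

3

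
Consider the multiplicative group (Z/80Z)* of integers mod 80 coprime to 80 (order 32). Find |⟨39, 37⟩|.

8

|⟨39⟩| = 2 and |⟨37⟩| = 4, so |H| is a multiple of lcm(2, 4) = 4 and divides |G| = 32.
Closing under the operation: H = {1, 3, 9, 13, 27, 31, 37, 39}, so |H| = 8.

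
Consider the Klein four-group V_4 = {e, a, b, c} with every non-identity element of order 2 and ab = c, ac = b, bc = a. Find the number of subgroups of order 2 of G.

|G| = 4 and 2 | 4, so subgroups of order 2 are possible by Lagrange.
The subgroups of order 2 are: {e, a}; {e, b}; {e, c}.
So G has 3 subgroups of order 2.

3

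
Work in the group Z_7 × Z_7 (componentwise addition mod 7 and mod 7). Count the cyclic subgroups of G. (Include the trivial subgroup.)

Each element a generates a cyclic subgroup ⟨a⟩; distinct elements may generate the same one (a cyclic group of order d has φ(d) generators).
Cyclic subgroups by order — order 1: 1; order 7: 8.
Total: 9.

9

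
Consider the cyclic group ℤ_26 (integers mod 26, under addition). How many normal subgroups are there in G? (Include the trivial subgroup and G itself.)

4

G is abelian, so every subgroup is normal.
G has 4 subgroups in total, hence 4 normal subgroups.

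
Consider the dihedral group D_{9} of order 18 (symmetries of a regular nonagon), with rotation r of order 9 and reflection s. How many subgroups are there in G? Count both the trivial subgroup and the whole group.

|G| = 18, so by Lagrange every subgroup order divides 18. Divisors: 1, 2, 3, 6, 9, 18.
Subgroups by order — order 1: 1; order 2: 9; order 3: 1; order 6: 3; order 9: 1; order 18: 1.
Total: 1 + 9 + 1 + 3 + 1 + 1 = 16.

16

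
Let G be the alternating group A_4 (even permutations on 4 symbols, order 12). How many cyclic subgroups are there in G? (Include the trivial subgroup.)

8

Group the elements of G by the cyclic subgroup they generate; each cyclic subgroup of order d accounts for φ(d) elements.
Cyclic subgroups by order — order 1: 1; order 2: 3; order 3: 4.
Total: 8.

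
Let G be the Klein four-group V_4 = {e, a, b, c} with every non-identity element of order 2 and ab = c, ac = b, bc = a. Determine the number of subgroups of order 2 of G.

|G| = 4 and 2 | 4, so subgroups of order 2 are possible by Lagrange.
The subgroups of order 2 are: {e, a}; {e, b}; {e, c}.
So G has 3 subgroups of order 2.

3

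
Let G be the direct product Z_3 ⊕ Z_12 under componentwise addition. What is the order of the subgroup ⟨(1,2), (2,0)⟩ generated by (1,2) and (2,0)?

18

|⟨(1,2)⟩| = 6 and |⟨(2,0)⟩| = 3, so |H| is a multiple of lcm(6, 3) = 6 and divides |G| = 36.
Closing under the operation: H = {(0,0), (0,2), (0,4), (0,6), (0,8), (0,10), (1,0), (1,2), (1,4), (1,6), (1,8), (1,10), (2,0), (2,2), (2,4), (2,6), (2,8), (2,10)}, so |H| = 18.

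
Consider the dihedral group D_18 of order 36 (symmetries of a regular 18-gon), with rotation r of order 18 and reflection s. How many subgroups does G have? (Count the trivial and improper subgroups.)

|G| = 36, so by Lagrange every subgroup order divides 36. Divisors: 1, 2, 3, 4, 6, 9, 12, 18, 36.
Subgroups by order — order 1: 1; order 2: 19; order 3: 1; order 4: 9; order 6: 7; order 9: 1; order 12: 3; order 18: 3; order 36: 1.
Total: 1 + 19 + 1 + 9 + 7 + 1 + 3 + 3 + 1 = 45.

45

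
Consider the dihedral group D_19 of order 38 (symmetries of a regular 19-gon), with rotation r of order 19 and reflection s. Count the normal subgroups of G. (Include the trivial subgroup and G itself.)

3

G has 22 subgroups. Checking conjugation-invariance by order — order 1: 1/1 normal; order 2: 0/19 normal; order 19: 1/1 normal; order 38: 1/1 normal.
Total normal subgroups: 3.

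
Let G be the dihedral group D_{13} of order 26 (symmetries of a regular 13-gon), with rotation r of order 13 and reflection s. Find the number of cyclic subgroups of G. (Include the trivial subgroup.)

Each element a generates a cyclic subgroup ⟨a⟩; distinct elements may generate the same one (a cyclic group of order d has φ(d) generators).
Cyclic subgroups by order — order 1: 1; order 2: 13; order 13: 1.
Total: 15.

15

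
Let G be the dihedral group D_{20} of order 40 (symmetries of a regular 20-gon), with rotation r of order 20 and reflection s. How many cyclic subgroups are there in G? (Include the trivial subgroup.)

26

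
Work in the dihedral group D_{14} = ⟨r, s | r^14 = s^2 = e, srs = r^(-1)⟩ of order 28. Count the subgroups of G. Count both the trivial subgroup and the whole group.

28

|G| = 28, so by Lagrange every subgroup order divides 28. Divisors: 1, 2, 4, 7, 14, 28.
Subgroups by order — order 1: 1; order 2: 15; order 4: 7; order 7: 1; order 14: 3; order 28: 1.
Total: 1 + 15 + 7 + 1 + 3 + 1 = 28.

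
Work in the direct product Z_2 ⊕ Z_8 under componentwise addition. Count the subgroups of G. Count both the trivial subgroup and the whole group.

11

|G| = 16, so by Lagrange every subgroup order divides 16. Divisors: 1, 2, 4, 8, 16.
Subgroups by order — order 1: 1; order 2: 3; order 4: 3; order 8: 3; order 16: 1.
Total: 1 + 3 + 3 + 3 + 1 = 11.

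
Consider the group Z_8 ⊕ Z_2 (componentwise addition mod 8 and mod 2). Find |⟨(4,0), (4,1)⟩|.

|⟨(4,0)⟩| = 2 and |⟨(4,1)⟩| = 2, so |H| is a multiple of lcm(2, 2) = 2 and divides |G| = 16.
Closing under the operation: H = {(0,0), (0,1), (4,0), (4,1)}, so |H| = 4.

4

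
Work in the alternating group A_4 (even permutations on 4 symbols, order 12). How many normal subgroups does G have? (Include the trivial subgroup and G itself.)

3

G has 10 subgroups. Checking conjugation-invariance by order — order 1: 1/1 normal; order 2: 0/3 normal; order 3: 0/4 normal; order 4: 1/1 normal; order 12: 1/1 normal.
Total normal subgroups: 3.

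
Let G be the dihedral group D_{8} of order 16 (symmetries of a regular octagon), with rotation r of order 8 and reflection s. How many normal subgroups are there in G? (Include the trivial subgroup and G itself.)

G has 19 subgroups. Checking conjugation-invariance by order — order 1: 1/1 normal; order 2: 1/9 normal; order 4: 1/5 normal; order 8: 3/3 normal; order 16: 1/1 normal.
Total normal subgroups: 7.

7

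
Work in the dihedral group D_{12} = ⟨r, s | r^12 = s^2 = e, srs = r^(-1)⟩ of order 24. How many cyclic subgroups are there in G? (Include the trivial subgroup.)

Group the elements of G by the cyclic subgroup they generate; each cyclic subgroup of order d accounts for φ(d) elements.
Cyclic subgroups by order — order 1: 1; order 2: 13; order 3: 1; order 4: 1; order 6: 1; order 12: 1.
Total: 18.

18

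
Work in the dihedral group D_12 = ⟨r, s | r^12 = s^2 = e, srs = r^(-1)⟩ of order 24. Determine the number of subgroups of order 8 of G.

3

|G| = 24 and 8 | 24, so subgroups of order 8 are possible by Lagrange.
The subgroups of order 8 are: {e, r^3, r^6, r^9, rs, r^4s, r^7s, r^10s}; {e, r^3, r^6, r^9, r^2s, r^5s, r^8s, r^11s}; {e, r^3, r^6, r^9, s, r^3s, r^6s, r^9s}.
So G has 3 subgroups of order 8.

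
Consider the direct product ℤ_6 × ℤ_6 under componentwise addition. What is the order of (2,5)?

The order of (2,5) in Z_6 × Z_6 is lcm(ord(2) in Z_6, ord(5) in Z_6).
ord(2) = 3 and ord(5) = 6, so |⟨(2,5)⟩| = lcm(3, 6) = 6.

6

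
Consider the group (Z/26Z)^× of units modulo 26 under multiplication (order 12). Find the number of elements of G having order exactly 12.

4

The elements of order 12 are: 7, 11, 15, 19.
That's 4.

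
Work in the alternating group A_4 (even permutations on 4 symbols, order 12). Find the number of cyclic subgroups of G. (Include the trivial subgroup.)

8

Each element a generates a cyclic subgroup ⟨a⟩; distinct elements may generate the same one (a cyclic group of order d has φ(d) generators).
Cyclic subgroups by order — order 1: 1; order 2: 3; order 3: 4.
Total: 8.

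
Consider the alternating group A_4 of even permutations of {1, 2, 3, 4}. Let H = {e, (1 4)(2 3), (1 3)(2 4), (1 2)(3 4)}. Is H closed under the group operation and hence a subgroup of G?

Yes

|H| = 4 divides |G| = 12, consistent with Lagrange.
H contains the identity, every element's inverse is in H, and H is closed under ∘: it is a subgroup.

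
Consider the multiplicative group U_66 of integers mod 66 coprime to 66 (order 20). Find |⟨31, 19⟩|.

|⟨31⟩| = 5 and |⟨19⟩| = 10, so |H| is a multiple of lcm(5, 10) = 10 and divides |G| = 20.
Closing under the operation: H = {1, 7, 13, 19, 25, 31, 37, 43, 49, 61}, so |H| = 10.

10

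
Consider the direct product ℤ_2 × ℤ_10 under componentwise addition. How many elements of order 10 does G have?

12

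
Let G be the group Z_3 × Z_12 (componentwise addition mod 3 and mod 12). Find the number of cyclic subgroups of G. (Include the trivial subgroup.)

15

Group the elements of G by the cyclic subgroup they generate; each cyclic subgroup of order d accounts for φ(d) elements.
Cyclic subgroups by order — order 1: 1; order 2: 1; order 3: 4; order 4: 1; order 6: 4; order 12: 4.
Total: 15.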